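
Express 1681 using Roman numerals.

Convert 1681 to Roman numerals:
  1681 contains 1×1000 (M)
  681 contains 1×500 (D)
  181 contains 1×100 (C)
  81 contains 1×50 (L)
  31 contains 3×10 (XXX)
  1 contains 1×1 (I)

MDCLXXXI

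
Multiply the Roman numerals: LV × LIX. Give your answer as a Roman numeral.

LV = 55
LIX = 59
55 × 59 = 3245

MMMCCXLV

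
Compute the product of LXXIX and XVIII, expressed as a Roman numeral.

LXXIX = 79
XVIII = 18
79 × 18 = 1422

MCDXXII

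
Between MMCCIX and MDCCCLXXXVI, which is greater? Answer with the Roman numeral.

MMCCIX = 2209
MDCCCLXXXVI = 1886
2209 is larger

MMCCIX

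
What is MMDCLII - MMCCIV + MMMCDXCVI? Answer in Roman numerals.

MMDCLII = 2652, MMCCIV = 2204, MMMCDXCVI = 3496
2652 - 2204 = 448
448 + 3496 = 3944

MMMCMXLIV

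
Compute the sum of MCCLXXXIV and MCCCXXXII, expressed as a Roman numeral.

MCCLXXXIV = 1284
MCCCXXXII = 1332
1284 + 1332 = 2616

MMDCXVI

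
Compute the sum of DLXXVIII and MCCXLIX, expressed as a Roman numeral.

DLXXVIII = 578
MCCXLIX = 1249
578 + 1249 = 1827

MDCCCXXVII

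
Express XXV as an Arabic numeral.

XXV: X=10, X=10, V=5
10 + 10 + 5 = 25

25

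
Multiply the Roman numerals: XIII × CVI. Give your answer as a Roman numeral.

XIII = 13
CVI = 106
13 × 106 = 1378

MCCCLXXVIII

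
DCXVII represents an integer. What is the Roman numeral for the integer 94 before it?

DCXVII = 617
617 - 94 = 523

DXXIII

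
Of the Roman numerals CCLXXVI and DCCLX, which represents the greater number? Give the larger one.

CCLXXVI = 276
DCCLX = 760
760 is larger

DCCLX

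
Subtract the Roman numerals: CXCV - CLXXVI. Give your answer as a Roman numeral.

CXCV = 195
CLXXVI = 176
195 - 176 = 19

XIX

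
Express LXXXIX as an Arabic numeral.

LXXXIX: L=50, X=10, X=10, X=10, IX=9
50 + 10 + 10 + 10 + 9 = 89

89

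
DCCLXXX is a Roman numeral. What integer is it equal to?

DCCLXXX: D=500, C=100, C=100, L=50, X=10, X=10, X=10
500 + 100 + 100 + 50 + 10 + 10 + 10 = 780

780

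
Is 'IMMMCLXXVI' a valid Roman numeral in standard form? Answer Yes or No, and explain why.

'IMMMCLXXVI': Invalid subtractive combination: IM

No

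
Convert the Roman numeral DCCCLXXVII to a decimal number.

DCCCLXXVII: D=500, C=100, C=100, C=100, L=50, X=10, X=10, V=5, I=1, I=1
500 + 100 + 100 + 100 + 50 + 10 + 10 + 5 + 1 + 1 = 877

877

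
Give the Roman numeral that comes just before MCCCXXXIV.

MCCCXXXIV = 1334; previous is 1333

MCCCXXXIII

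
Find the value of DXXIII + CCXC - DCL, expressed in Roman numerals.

DXXIII = 523, CCXC = 290, DCL = 650
523 + 290 = 813
813 - 650 = 163

CLXIII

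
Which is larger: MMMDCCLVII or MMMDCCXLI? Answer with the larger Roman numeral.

MMMDCCLVII = 3757
MMMDCCXLI = 3741
3757 is larger

MMMDCCLVII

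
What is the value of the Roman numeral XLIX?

XLIX: XL=40, IX=9
40 + 9 = 49

49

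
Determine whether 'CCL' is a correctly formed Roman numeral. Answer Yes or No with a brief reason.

'CCL': Check the rules: uses only the symbols I, V, X, L, C, D, M; no symbol is repeated more than three times in a row; V, L and D each appear at most once; no smaller symbol precedes a larger one (values never increase from left to right). Value: C (100) + C (100) + L (50) = 250. So it is a valid standard Roman numeral.

Yes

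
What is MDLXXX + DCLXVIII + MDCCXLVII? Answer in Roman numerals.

MDLXXX = 1580, DCLXVIII = 668, MDCCXLVII = 1747
1580 + 668 = 2248
2248 + 1747 = 3995

MMMCMXCV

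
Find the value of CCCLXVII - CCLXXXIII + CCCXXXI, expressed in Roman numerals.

CCCLXVII = 367, CCLXXXIII = 283, CCCXXXI = 331
367 - 283 = 84
84 + 331 = 415

CDXV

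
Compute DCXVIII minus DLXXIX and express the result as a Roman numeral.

DCXVIII = 618
DLXXIX = 579
618 - 579 = 39

XXXIX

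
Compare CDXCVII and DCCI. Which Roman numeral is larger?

CDXCVII = 497
DCCI = 701
701 is larger

DCCI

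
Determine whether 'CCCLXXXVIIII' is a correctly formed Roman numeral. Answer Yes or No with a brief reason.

'CCCLXXXVIIII': More than 3 consecutive I's

No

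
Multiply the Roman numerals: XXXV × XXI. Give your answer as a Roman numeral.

XXXV = 35
XXI = 21
35 × 21 = 735

DCCXXXV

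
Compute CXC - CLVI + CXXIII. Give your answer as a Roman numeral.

CXC = 190, CLVI = 156, CXXIII = 123
190 - 156 = 34
34 + 123 = 157

CLVII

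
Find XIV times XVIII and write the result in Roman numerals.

XIV = 14
XVIII = 18
14 × 18 = 252

CCLII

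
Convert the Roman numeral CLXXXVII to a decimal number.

CLXXXVII: C=100, L=50, X=10, X=10, X=10, V=5, I=1, I=1
100 + 50 + 10 + 10 + 10 + 5 + 1 + 1 = 187

187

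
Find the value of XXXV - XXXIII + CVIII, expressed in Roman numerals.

XXXV = 35, XXXIII = 33, CVIII = 108
35 - 33 = 2
2 + 108 = 110

CX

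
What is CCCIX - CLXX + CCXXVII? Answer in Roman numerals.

CCCIX = 309, CLXX = 170, CCXXVII = 227
309 - 170 = 139
139 + 227 = 366

CCCLXVI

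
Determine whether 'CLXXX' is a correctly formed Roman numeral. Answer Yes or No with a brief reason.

'CLXXX': Check the rules: uses only the symbols I, V, X, L, C, D, M; no symbol is repeated more than three times in a row; V, L and D each appear at most once; no smaller symbol precedes a larger one (values never increase from left to right). Value: C (100) + L (50) + X (10) + X (10) + X (10) = 180. So it is a valid standard Roman numeral.

Yes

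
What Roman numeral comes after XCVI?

XCVI = 96, so the next integer is 96 + 1 = 97

XCVII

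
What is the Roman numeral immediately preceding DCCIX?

DCCIX = 709; previous is 708

DCCVIII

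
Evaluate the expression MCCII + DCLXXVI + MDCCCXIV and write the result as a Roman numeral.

MCCII = 1202, DCLXXVI = 676, MDCCCXIV = 1814
1202 + 676 = 1878
1878 + 1814 = 3692

MMMDCXCII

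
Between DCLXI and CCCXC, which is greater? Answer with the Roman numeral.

DCLXI = 661
CCCXC = 390
661 is larger

DCLXI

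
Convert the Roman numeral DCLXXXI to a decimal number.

DCLXXXI: D=500, C=100, L=50, X=10, X=10, X=10, I=1
500 + 100 + 50 + 10 + 10 + 10 + 1 = 681

681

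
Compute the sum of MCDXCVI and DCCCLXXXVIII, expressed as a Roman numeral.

MCDXCVI = 1496
DCCCLXXXVIII = 888
1496 + 888 = 2384

MMCCCLXXXIV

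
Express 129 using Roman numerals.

Convert 129 to Roman numerals:
  129 contains 1×100 (C)
  29 contains 2×10 (XX)
  9 contains 1×9 (IX)

CXXIX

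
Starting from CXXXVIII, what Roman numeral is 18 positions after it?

CXXXVIII = 138
138 + 18 = 156

CLVI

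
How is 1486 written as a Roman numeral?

Convert 1486 to Roman numerals:
  1486 contains 1×1000 (M)
  486 contains 1×400 (CD)
  86 contains 1×50 (L)
  36 contains 3×10 (XXX)
  6 contains 1×5 (V)
  1 contains 1×1 (I)

MCDLXXXVI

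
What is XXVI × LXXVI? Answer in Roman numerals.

XXVI = 26
LXXVI = 76
26 × 76 = 1976

MCMLXXVI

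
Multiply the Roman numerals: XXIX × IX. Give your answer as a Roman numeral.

XXIX = 29
IX = 9
29 × 9 = 261

CCLXI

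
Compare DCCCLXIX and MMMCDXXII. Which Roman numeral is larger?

DCCCLXIX = 869
MMMCDXXII = 3422
3422 is larger

MMMCDXXII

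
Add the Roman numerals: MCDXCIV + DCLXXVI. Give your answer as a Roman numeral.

MCDXCIV = 1494
DCLXXVI = 676
1494 + 676 = 2170

MMCLXX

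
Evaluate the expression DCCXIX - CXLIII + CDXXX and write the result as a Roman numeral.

DCCXIX = 719, CXLIII = 143, CDXXX = 430
719 - 143 = 576
576 + 430 = 1006

MVI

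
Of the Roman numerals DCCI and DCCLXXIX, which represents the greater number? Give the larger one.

DCCI = 701
DCCLXXIX = 779
779 is larger

DCCLXXIX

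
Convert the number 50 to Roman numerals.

Convert 50 to Roman numerals:
  50 contains 1×50 (L)

L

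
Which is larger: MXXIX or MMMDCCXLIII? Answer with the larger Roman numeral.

MXXIX = 1029
MMMDCCXLIII = 3743
3743 is larger

MMMDCCXLIII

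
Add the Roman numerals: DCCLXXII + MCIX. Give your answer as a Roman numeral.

DCCLXXII = 772
MCIX = 1109
772 + 1109 = 1881

MDCCCLXXXI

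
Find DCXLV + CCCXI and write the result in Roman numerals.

DCXLV = 645
CCCXI = 311
645 + 311 = 956

CMLVI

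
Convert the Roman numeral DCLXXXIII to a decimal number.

DCLXXXIII: D=500, C=100, L=50, X=10, X=10, X=10, I=1, I=1, I=1
500 + 100 + 50 + 10 + 10 + 10 + 1 + 1 + 1 = 683

683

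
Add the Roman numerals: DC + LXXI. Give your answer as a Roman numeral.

DC = 600
LXXI = 71
600 + 71 = 671

DCLXXI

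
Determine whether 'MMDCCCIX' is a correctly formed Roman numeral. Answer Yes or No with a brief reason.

'MMDCCCIX': Check the rules: uses only the symbols I, V, X, L, C, D, M; no symbol is repeated more than three times in a row; V, L and D each appear at most once; the only place a smaller symbol precedes a larger one is the allowed subtractive pair IX, the symbol right after such a pair (if any) is smaller than the pair's first symbol, and otherwise the values never increase from left to right. Value: M (1000) + M (1000) + D (500) + C (100) + C (100) + C (100) + IX (9) = 2809. So it is a valid standard Roman numeral.

Yes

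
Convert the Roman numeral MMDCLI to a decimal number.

MMDCLI: M=1000, M=1000, D=500, C=100, L=50, I=1
1000 + 1000 + 500 + 100 + 50 + 1 = 2651

2651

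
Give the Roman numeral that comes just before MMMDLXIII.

MMMDLXIII = 3563; previous is 3562

MMMDLXII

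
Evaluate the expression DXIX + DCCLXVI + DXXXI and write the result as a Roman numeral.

DXIX = 519, DCCLXVI = 766, DXXXI = 531
519 + 766 = 1285
1285 + 531 = 1816

MDCCCXVI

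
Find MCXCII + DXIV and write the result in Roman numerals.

MCXCII = 1192
DXIV = 514
1192 + 514 = 1706

MDCCVI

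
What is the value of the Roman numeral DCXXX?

DCXXX: D=500, C=100, X=10, X=10, X=10
500 + 100 + 10 + 10 + 10 = 630

630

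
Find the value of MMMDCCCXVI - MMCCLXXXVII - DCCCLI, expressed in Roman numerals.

MMMDCCCXVI = 3816, MMCCLXXXVII = 2287, DCCCLI = 851
3816 - 2287 = 1529
1529 - 851 = 678

DCLXXVIII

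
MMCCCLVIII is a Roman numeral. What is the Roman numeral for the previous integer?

MMCCCLVIII = 2358; previous is 2357

MMCCCLVII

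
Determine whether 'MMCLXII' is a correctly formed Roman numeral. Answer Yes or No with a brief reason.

'MMCLXII': Check the rules: uses only the symbols I, V, X, L, C, D, M; no symbol is repeated more than three times in a row; V, L and D each appear at most once; no smaller symbol precedes a larger one (values never increase from left to right). Value: M (1000) + M (1000) + C (100) + L (50) + X (10) + I (1) + I (1) = 2162. So it is a valid standard Roman numeral.

Yes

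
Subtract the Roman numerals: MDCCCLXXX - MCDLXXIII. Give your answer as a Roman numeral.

MDCCCLXXX = 1880
MCDLXXIII = 1473
1880 - 1473 = 407

CDVII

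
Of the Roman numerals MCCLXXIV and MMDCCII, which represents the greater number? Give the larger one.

MCCLXXIV = 1274
MMDCCII = 2702
2702 is larger

MMDCCII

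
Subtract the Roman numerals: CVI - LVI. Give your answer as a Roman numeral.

CVI = 106
LVI = 56
106 - 56 = 50

L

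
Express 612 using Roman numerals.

Convert 612 to Roman numerals:
  612 contains 1×500 (D)
  112 contains 1×100 (C)
  12 contains 1×10 (X)
  2 contains 2×1 (II)

DCXII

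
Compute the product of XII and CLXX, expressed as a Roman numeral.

XII = 12
CLXX = 170
12 × 170 = 2040

MMXL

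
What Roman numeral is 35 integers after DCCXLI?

DCCXLI = 741
741 + 35 = 776

DCCLXXVI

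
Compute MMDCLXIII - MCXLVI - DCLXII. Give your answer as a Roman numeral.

MMDCLXIII = 2663, MCXLVI = 1146, DCLXII = 662
2663 - 1146 = 1517
1517 - 662 = 855

DCCCLV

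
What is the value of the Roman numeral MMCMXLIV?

MMCMXLIV: M=1000, M=1000, CM=900, XL=40, IV=4
1000 + 1000 + 900 + 40 + 4 = 2944

2944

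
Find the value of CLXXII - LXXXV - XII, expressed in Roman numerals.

CLXXII = 172, LXXXV = 85, XII = 12
172 - 85 = 87
87 - 12 = 75

LXXV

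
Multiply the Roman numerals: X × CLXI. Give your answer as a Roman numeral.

X = 10
CLXI = 161
10 × 161 = 1610

MDCX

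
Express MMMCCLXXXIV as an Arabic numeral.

MMMCCLXXXIV: M=1000, M=1000, M=1000, C=100, C=100, L=50, X=10, X=10, X=10, IV=4
1000 + 1000 + 1000 + 100 + 100 + 50 + 10 + 10 + 10 + 4 = 3284

3284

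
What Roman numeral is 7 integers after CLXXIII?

CLXXIII = 173
173 + 7 = 180

CLXXX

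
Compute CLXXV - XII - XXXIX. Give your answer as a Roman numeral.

CLXXV = 175, XII = 12, XXXIX = 39
175 - 12 = 163
163 - 39 = 124

CXXIV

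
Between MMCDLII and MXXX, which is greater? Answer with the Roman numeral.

MMCDLII = 2452
MXXX = 1030
2452 is larger

MMCDLII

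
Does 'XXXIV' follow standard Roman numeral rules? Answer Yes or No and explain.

'XXXIV': Check the rules: uses only the symbols I, V, X, L, C, D, M; no symbol is repeated more than three times in a row; V, L and D each appear at most once; the only place a smaller symbol precedes a larger one is the allowed subtractive pair IV, the symbol right after such a pair (if any) is smaller than the pair's first symbol, and otherwise the values never increase from left to right. Value: X (10) + X (10) + X (10) + IV (4) = 34. So it is a valid standard Roman numeral.

Yes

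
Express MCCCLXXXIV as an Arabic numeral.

MCCCLXXXIV: M=1000, C=100, C=100, C=100, L=50, X=10, X=10, X=10, IV=4
1000 + 100 + 100 + 100 + 50 + 10 + 10 + 10 + 4 = 1384

1384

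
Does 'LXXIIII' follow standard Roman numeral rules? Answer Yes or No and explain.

'LXXIIII': More than 3 consecutive I's

No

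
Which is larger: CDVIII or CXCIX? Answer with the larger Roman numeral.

CDVIII = 408
CXCIX = 199
408 is larger

CDVIII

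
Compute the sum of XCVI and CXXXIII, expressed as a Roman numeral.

XCVI = 96
CXXXIII = 133
96 + 133 = 229

CCXXIX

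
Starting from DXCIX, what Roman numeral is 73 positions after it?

DXCIX = 599
599 + 73 = 672

DCLXXII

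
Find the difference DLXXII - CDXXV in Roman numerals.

DLXXII = 572
CDXXV = 425
572 - 425 = 147

CXLVII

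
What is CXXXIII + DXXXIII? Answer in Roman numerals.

CXXXIII = 133
DXXXIII = 533
133 + 533 = 666

DCLXVI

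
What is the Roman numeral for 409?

Convert 409 to Roman numerals:
  409 contains 1×400 (CD)
  9 contains 1×9 (IX)

CDIX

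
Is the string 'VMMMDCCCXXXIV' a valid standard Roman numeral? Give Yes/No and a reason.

'VMMMDCCCXXXIV': V should not appear more than once

No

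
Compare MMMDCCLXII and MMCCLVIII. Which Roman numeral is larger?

MMMDCCLXII = 3762
MMCCLVIII = 2258
3762 is larger

MMMDCCLXII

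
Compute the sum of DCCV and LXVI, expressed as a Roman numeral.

DCCV = 705
LXVI = 66
705 + 66 = 771

DCCLXXI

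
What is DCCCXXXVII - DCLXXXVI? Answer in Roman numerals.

DCCCXXXVII = 837
DCLXXXVI = 686
837 - 686 = 151

CLI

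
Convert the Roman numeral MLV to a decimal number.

MLV: M=1000, L=50, V=5
1000 + 50 + 5 = 1055

1055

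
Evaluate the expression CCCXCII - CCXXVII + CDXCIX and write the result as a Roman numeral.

CCCXCII = 392, CCXXVII = 227, CDXCIX = 499
392 - 227 = 165
165 + 499 = 664

DCLXIV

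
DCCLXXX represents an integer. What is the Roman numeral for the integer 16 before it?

DCCLXXX = 780
780 - 16 = 764

DCCLXIV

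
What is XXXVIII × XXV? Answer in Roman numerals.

XXXVIII = 38
XXV = 25
38 × 25 = 950

CML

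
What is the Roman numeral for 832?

Convert 832 to Roman numerals:
  832 contains 1×500 (D)
  332 contains 3×100 (CCC)
  32 contains 3×10 (XXX)
  2 contains 2×1 (II)

DCCCXXXII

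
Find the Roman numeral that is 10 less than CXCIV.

CXCIV = 194
194 - 10 = 184

CLXXXIV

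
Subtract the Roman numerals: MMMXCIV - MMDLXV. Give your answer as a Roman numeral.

MMMXCIV = 3094
MMDLXV = 2565
3094 - 2565 = 529

DXXIX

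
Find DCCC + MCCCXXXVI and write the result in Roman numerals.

DCCC = 800
MCCCXXXVI = 1336
800 + 1336 = 2136

MMCXXXVI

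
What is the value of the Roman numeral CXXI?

CXXI: C=100, X=10, X=10, I=1
100 + 10 + 10 + 1 = 121

121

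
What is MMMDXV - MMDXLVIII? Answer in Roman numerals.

MMMDXV = 3515
MMDXLVIII = 2548
3515 - 2548 = 967

CMLXVII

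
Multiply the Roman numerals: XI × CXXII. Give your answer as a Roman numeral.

XI = 11
CXXII = 122
11 × 122 = 1342

MCCCXLII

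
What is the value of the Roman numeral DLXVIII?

DLXVIII: D=500, L=50, X=10, V=5, I=1, I=1, I=1
500 + 50 + 10 + 5 + 1 + 1 + 1 = 568

568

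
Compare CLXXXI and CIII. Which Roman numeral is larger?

CLXXXI = 181
CIII = 103
181 is larger

CLXXXI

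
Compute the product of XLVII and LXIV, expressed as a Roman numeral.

XLVII = 47
LXIV = 64
47 × 64 = 3008

MMMVIII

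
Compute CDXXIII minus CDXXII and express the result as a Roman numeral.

CDXXIII = 423
CDXXII = 422
423 - 422 = 1

I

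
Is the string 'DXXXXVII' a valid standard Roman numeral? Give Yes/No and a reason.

'DXXXXVII': More than 3 consecutive X's

No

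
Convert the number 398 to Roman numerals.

Convert 398 to Roman numerals:
  398 contains 3×100 (CCC)
  98 contains 1×90 (XC)
  8 contains 1×5 (V)
  3 contains 3×1 (III)

CCCXCVIII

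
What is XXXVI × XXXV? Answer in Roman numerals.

XXXVI = 36
XXXV = 35
36 × 35 = 1260

MCCLX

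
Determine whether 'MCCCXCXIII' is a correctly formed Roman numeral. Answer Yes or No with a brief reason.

'MCCCXCXIII': X cannot come right after the subtractive pair XC: once X is subtracted in XC, the next symbol must be smaller than X

No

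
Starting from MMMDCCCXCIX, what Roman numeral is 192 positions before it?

MMMDCCCXCIX = 3899
3899 - 192 = 3707

MMMDCCVII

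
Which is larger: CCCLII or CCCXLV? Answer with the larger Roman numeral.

CCCLII = 352
CCCXLV = 345
352 is larger

CCCLII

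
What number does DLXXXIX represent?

DLXXXIX: D=500, L=50, X=10, X=10, X=10, IX=9
500 + 50 + 10 + 10 + 10 + 9 = 589

589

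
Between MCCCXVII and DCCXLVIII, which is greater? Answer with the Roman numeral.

MCCCXVII = 1317
DCCXLVIII = 748
1317 is larger

MCCCXVII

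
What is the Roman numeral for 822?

Convert 822 to Roman numerals:
  822 contains 1×500 (D)
  322 contains 3×100 (CCC)
  22 contains 2×10 (XX)
  2 contains 2×1 (II)

DCCCXXII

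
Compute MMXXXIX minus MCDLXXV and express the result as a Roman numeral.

MMXXXIX = 2039
MCDLXXV = 1475
2039 - 1475 = 564

DLXIV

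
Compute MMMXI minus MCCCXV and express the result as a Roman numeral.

MMMXI = 3011
MCCCXV = 1315
3011 - 1315 = 1696

MDCXCVI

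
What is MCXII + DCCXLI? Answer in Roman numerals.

MCXII = 1112
DCCXLI = 741
1112 + 741 = 1853

MDCCCLIII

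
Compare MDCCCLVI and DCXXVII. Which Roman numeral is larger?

MDCCCLVI = 1856
DCXXVII = 627
1856 is larger

MDCCCLVI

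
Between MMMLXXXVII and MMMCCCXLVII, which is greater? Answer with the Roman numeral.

MMMLXXXVII = 3087
MMMCCCXLVII = 3347
3347 is larger

MMMCCCXLVII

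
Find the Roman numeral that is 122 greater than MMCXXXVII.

MMCXXXVII = 2137
2137 + 122 = 2259

MMCCLIX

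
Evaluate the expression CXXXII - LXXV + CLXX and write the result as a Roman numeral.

CXXXII = 132, LXXV = 75, CLXX = 170
132 - 75 = 57
57 + 170 = 227

CCXXVII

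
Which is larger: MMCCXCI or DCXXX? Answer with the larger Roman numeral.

MMCCXCI = 2291
DCXXX = 630
2291 is larger

MMCCXCI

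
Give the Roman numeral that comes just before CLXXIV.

CLXXIV = 174; previous is 173

CLXXIII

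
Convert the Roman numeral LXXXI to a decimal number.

LXXXI: L=50, X=10, X=10, X=10, I=1
50 + 10 + 10 + 10 + 1 = 81

81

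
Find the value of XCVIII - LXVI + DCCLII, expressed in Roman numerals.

XCVIII = 98, LXVI = 66, DCCLII = 752
98 - 66 = 32
32 + 752 = 784

DCCLXXXIV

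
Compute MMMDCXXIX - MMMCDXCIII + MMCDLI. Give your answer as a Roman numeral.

MMMDCXXIX = 3629, MMMCDXCIII = 3493, MMCDLI = 2451
3629 - 3493 = 136
136 + 2451 = 2587

MMDLXXXVII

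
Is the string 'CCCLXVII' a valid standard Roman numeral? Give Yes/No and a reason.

'CCCLXVII': Check the rules: uses only the symbols I, V, X, L, C, D, M; no symbol is repeated more than three times in a row; V, L and D each appear at most once; no smaller symbol precedes a larger one (values never increase from left to right). Value: C (100) + C (100) + C (100) + L (50) + X (10) + V (5) + I (1) + I (1) = 367. So it is a valid standard Roman numeral.

Yes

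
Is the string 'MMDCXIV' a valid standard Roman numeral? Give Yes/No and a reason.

'MMDCXIV': Check the rules: uses only the symbols I, V, X, L, C, D, M; no symbol is repeated more than three times in a row; V, L and D each appear at most once; the only place a smaller symbol precedes a larger one is the allowed subtractive pair IV, the symbol right after such a pair (if any) is smaller than the pair's first symbol, and otherwise the values never increase from left to right. Value: M (1000) + M (1000) + D (500) + C (100) + X (10) + IV (4) = 2614. So it is a valid standard Roman numeral.

Yes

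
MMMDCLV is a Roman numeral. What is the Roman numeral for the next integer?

MMMDCLV = 3655, so the next integer is 3655 + 1 = 3656

MMMDCLVI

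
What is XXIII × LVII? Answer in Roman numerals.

XXIII = 23
LVII = 57
23 × 57 = 1311

MCCCXI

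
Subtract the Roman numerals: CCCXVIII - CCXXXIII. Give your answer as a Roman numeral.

CCCXVIII = 318
CCXXXIII = 233
318 - 233 = 85

LXXXV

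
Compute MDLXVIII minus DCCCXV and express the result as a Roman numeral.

MDLXVIII = 1568
DCCCXV = 815
1568 - 815 = 753

DCCLIII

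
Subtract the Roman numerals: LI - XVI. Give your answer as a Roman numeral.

LI = 51
XVI = 16
51 - 16 = 35

XXXV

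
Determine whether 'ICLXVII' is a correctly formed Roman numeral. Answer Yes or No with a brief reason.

'ICLXVII': Invalid subtractive combination: IC

No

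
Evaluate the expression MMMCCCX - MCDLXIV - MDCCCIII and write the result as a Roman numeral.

MMMCCCX = 3310, MCDLXIV = 1464, MDCCCIII = 1803
3310 - 1464 = 1846
1846 - 1803 = 43

XLIII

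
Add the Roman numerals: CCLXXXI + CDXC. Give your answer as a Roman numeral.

CCLXXXI = 281
CDXC = 490
281 + 490 = 771

DCCLXXI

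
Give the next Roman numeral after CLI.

CLI = 151, so the next integer is 151 + 1 = 152

CLII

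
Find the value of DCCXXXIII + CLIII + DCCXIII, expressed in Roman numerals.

DCCXXXIII = 733, CLIII = 153, DCCXIII = 713
733 + 153 = 886
886 + 713 = 1599

MDXCIX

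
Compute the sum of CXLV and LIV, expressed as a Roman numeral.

CXLV = 145
LIV = 54
145 + 54 = 199

CXCIX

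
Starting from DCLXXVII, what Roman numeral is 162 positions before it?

DCLXXVII = 677
677 - 162 = 515

DXV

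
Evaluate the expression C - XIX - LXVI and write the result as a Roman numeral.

C = 100, XIX = 19, LXVI = 66
100 - 19 = 81
81 - 66 = 15

XV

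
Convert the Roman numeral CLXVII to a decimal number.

CLXVII: C=100, L=50, X=10, V=5, I=1, I=1
100 + 50 + 10 + 5 + 1 + 1 = 167

167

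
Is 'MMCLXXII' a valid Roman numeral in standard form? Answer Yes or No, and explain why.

'MMCLXXII': Check the rules: uses only the symbols I, V, X, L, C, D, M; no symbol is repeated more than three times in a row; V, L and D each appear at most once; no smaller symbol precedes a larger one (values never increase from left to right). Value: M (1000) + M (1000) + C (100) + L (50) + X (10) + X (10) + I (1) + I (1) = 2172. So it is a valid standard Roman numeral.

Yes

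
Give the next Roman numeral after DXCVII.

DXCVII = 597; next is 598

DXCVIII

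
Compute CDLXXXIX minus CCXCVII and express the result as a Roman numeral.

CDLXXXIX = 489
CCXCVII = 297
489 - 297 = 192

CXCII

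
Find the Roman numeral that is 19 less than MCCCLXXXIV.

MCCCLXXXIV = 1384
1384 - 19 = 1365

MCCCLXV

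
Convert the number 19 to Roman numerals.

Convert 19 to Roman numerals:
  19 contains 1×10 (X)
  9 contains 1×9 (IX)

XIX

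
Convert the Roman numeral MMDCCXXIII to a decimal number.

MMDCCXXIII: M=1000, M=1000, D=500, C=100, C=100, X=10, X=10, I=1, I=1, I=1
1000 + 1000 + 500 + 100 + 100 + 10 + 10 + 1 + 1 + 1 = 2723

2723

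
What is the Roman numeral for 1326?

Convert 1326 to Roman numerals:
  1326 contains 1×1000 (M)
  326 contains 3×100 (CCC)
  26 contains 2×10 (XX)
  6 contains 1×5 (V)
  1 contains 1×1 (I)

MCCCXXVI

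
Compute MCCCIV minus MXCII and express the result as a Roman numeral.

MCCCIV = 1304
MXCII = 1092
1304 - 1092 = 212

CCXII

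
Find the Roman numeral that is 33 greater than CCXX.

CCXX = 220
220 + 33 = 253

CCLIII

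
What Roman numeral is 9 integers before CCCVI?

CCCVI = 306
306 - 9 = 297

CCXCVII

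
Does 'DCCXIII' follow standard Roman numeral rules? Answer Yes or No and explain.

'DCCXIII': Check the rules: uses only the symbols I, V, X, L, C, D, M; no symbol is repeated more than three times in a row; V, L and D each appear at most once; no smaller symbol precedes a larger one (values never increase from left to right). Value: D (500) + C (100) + C (100) + X (10) + I (1) + I (1) + I (1) = 713. So it is a valid standard Roman numeral.

Yes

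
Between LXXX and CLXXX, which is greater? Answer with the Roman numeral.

LXXX = 80
CLXXX = 180
180 is larger

CLXXX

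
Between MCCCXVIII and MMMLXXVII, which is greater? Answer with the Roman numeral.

MCCCXVIII = 1318
MMMLXXVII = 3077
3077 is larger

MMMLXXVII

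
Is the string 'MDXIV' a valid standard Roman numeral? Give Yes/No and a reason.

'MDXIV': Check the rules: uses only the symbols I, V, X, L, C, D, M; no symbol is repeated more than three times in a row; V, L and D each appear at most once; the only place a smaller symbol precedes a larger one is the allowed subtractive pair IV, the symbol right after such a pair (if any) is smaller than the pair's first symbol, and otherwise the values never increase from left to right. Value: M (1000) + D (500) + X (10) + IV (4) = 1514. So it is a valid standard Roman numeral.

Yes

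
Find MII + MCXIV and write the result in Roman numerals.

MII = 1002
MCXIV = 1114
1002 + 1114 = 2116

MMCXVI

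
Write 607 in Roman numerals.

Convert 607 to Roman numerals:
  607 contains 1×500 (D)
  107 contains 1×100 (C)
  7 contains 1×5 (V)
  2 contains 2×1 (II)

DCVII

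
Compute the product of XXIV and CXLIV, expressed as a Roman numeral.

XXIV = 24
CXLIV = 144
24 × 144 = 3456

MMMCDLVI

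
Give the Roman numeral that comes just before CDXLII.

CDXLII = 442; previous is 441

CDXLI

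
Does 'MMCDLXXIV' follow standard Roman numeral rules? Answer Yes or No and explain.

'MMCDLXXIV': Check the rules: uses only the symbols I, V, X, L, C, D, M; no symbol is repeated more than three times in a row; V, L and D each appear at most once; the only places a smaller symbol precedes a larger one are the allowed subtractive pairs CD, IV, the symbol right after such a pair (if any) is smaller than the pair's first symbol, and otherwise the values never increase from left to right. Value: M (1000) + M (1000) + CD (400) + L (50) + X (10) + X (10) + IV (4) = 2474. So it is a valid standard Roman numeral.

Yes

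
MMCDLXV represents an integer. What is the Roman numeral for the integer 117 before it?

MMCDLXV = 2465
2465 - 117 = 2348

MMCCCXLVIII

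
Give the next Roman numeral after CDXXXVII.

CDXXXVII = 437; next is 438

CDXXXVIII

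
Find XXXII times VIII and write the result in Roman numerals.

XXXII = 32
VIII = 8
32 × 8 = 256

CCLVI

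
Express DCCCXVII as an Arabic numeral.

DCCCXVII: D=500, C=100, C=100, C=100, X=10, V=5, I=1, I=1
500 + 100 + 100 + 100 + 10 + 5 + 1 + 1 = 817

817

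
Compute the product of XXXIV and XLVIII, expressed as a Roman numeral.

XXXIV = 34
XLVIII = 48
34 × 48 = 1632

MDCXXXII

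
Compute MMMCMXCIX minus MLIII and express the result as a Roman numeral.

MMMCMXCIX = 3999
MLIII = 1053
3999 - 1053 = 2946

MMCMXLVI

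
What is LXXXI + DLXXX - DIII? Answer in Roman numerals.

LXXXI = 81, DLXXX = 580, DIII = 503
81 + 580 = 661
661 - 503 = 158

CLVIII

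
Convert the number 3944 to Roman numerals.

Convert 3944 to Roman numerals:
  3944 contains 3×1000 (MMM)
  944 contains 1×900 (CM)
  44 contains 1×40 (XL)
  4 contains 1×4 (IV)

MMMCMXLIV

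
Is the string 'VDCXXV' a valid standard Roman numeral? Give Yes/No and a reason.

'VDCXXV': V should not appear more than once

No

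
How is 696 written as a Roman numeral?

Convert 696 to Roman numerals:
  696 contains 1×500 (D)
  196 contains 1×100 (C)
  96 contains 1×90 (XC)
  6 contains 1×5 (V)
  1 contains 1×1 (I)

DCXCVI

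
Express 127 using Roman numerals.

Convert 127 to Roman numerals:
  127 contains 1×100 (C)
  27 contains 2×10 (XX)
  7 contains 1×5 (V)
  2 contains 2×1 (II)

CXXVII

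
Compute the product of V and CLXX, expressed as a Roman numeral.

V = 5
CLXX = 170
5 × 170 = 850

DCCCL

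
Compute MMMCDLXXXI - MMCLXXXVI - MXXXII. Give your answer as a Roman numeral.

MMMCDLXXXI = 3481, MMCLXXXVI = 2186, MXXXII = 1032
3481 - 2186 = 1295
1295 - 1032 = 263

CCLXIII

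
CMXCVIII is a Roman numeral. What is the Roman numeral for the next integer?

CMXCVIII = 998; next is 999

CMXCIX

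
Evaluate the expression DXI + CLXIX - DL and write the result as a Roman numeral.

DXI = 511, CLXIX = 169, DL = 550
511 + 169 = 680
680 - 550 = 130

CXXX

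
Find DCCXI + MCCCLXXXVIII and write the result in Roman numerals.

DCCXI = 711
MCCCLXXXVIII = 1388
711 + 1388 = 2099

MMXCIX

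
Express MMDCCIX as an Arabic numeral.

MMDCCIX: M=1000, M=1000, D=500, C=100, C=100, IX=9
1000 + 1000 + 500 + 100 + 100 + 9 = 2709

2709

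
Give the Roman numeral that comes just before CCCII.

CCCII = 302; previous is 301

CCCI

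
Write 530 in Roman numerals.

Convert 530 to Roman numerals:
  530 contains 1×500 (D)
  30 contains 3×10 (XXX)

DXXX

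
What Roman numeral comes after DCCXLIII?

DCCXLIII = 743; next is 744

DCCXLIV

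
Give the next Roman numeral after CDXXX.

CDXXX = 430, so the next integer is 430 + 1 = 431

CDXXXI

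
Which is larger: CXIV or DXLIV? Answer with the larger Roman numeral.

CXIV = 114
DXLIV = 544
544 is larger

DXLIV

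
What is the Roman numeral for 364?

Convert 364 to Roman numerals:
  364 contains 3×100 (CCC)
  64 contains 1×50 (L)
  14 contains 1×10 (X)
  4 contains 1×4 (IV)

CCCLXIV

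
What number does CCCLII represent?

CCCLII: C=100, C=100, C=100, L=50, I=1, I=1
100 + 100 + 100 + 50 + 1 + 1 = 352

352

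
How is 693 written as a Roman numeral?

Convert 693 to Roman numerals:
  693 contains 1×500 (D)
  193 contains 1×100 (C)
  93 contains 1×90 (XC)
  3 contains 3×1 (III)

DCXCIII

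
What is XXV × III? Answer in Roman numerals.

XXV = 25
III = 3
25 × 3 = 75

LXXV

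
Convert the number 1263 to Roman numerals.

Convert 1263 to Roman numerals:
  1263 contains 1×1000 (M)
  263 contains 2×100 (CC)
  63 contains 1×50 (L)
  13 contains 1×10 (X)
  3 contains 3×1 (III)

MCCLXIII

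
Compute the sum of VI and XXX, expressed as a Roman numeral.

VI = 6
XXX = 30
6 + 30 = 36

XXXVI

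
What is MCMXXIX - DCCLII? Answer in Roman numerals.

MCMXXIX = 1929
DCCLII = 752
1929 - 752 = 1177

MCLXXVII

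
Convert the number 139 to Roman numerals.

Convert 139 to Roman numerals:
  139 contains 1×100 (C)
  39 contains 3×10 (XXX)
  9 contains 1×9 (IX)

CXXXIX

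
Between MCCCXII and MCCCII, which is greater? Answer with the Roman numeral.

MCCCXII = 1312
MCCCII = 1302
1312 is larger

MCCCXII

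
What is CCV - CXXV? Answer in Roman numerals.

CCV = 205
CXXV = 125
205 - 125 = 80

LXXX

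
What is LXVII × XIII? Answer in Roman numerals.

LXVII = 67
XIII = 13
67 × 13 = 871

DCCCLXXI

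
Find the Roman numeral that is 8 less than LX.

LX = 60
60 - 8 = 52

LII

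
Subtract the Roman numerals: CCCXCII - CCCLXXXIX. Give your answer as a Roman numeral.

CCCXCII = 392
CCCLXXXIX = 389
392 - 389 = 3

III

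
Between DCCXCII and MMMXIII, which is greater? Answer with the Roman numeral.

DCCXCII = 792
MMMXIII = 3013
3013 is larger

MMMXIII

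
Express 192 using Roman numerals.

Convert 192 to Roman numerals:
  192 contains 1×100 (C)
  92 contains 1×90 (XC)
  2 contains 2×1 (II)

CXCII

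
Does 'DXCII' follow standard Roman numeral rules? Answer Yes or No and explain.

'DXCII': Check the rules: uses only the symbols I, V, X, L, C, D, M; no symbol is repeated more than three times in a row; V, L and D each appear at most once; the only place a smaller symbol precedes a larger one is the allowed subtractive pair XC, the symbol right after such a pair (if any) is smaller than the pair's first symbol, and otherwise the values never increase from left to right. Value: D (500) + XC (90) + I (1) + I (1) = 592. So it is a valid standard Roman numeral.

Yes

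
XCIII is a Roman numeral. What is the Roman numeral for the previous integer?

XCIII = 93, so the previous integer is 93 - 1 = 92

XCII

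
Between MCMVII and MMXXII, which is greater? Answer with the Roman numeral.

MCMVII = 1907
MMXXII = 2022
2022 is larger

MMXXII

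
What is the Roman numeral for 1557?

Convert 1557 to Roman numerals:
  1557 contains 1×1000 (M)
  557 contains 1×500 (D)
  57 contains 1×50 (L)
  7 contains 1×5 (V)
  2 contains 2×1 (II)

MDLVII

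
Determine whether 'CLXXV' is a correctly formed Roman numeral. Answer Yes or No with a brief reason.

'CLXXV': Check the rules: uses only the symbols I, V, X, L, C, D, M; no symbol is repeated more than three times in a row; V, L and D each appear at most once; no smaller symbol precedes a larger one (values never increase from left to right). Value: C (100) + L (50) + X (10) + X (10) + V (5) = 175. So it is a valid standard Roman numeral.

Yes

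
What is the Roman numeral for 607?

Convert 607 to Roman numerals:
  607 contains 1×500 (D)
  107 contains 1×100 (C)
  7 contains 1×5 (V)
  2 contains 2×1 (II)

DCVII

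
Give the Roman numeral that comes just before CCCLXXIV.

CCCLXXIV = 374; previous is 373

CCCLXXIII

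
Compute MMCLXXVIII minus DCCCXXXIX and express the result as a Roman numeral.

MMCLXXVIII = 2178
DCCCXXXIX = 839
2178 - 839 = 1339

MCCCXXXIX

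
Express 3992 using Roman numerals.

Convert 3992 to Roman numerals:
  3992 contains 3×1000 (MMM)
  992 contains 1×900 (CM)
  92 contains 1×90 (XC)
  2 contains 2×1 (II)

MMMCMXCII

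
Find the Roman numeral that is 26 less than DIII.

DIII = 503
503 - 26 = 477

CDLXXVII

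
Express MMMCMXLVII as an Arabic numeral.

MMMCMXLVII: M=1000, M=1000, M=1000, CM=900, XL=40, V=5, I=1, I=1
1000 + 1000 + 1000 + 900 + 40 + 5 + 1 + 1 = 3947

3947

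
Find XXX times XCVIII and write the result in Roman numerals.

XXX = 30
XCVIII = 98
30 × 98 = 2940

MMCMXL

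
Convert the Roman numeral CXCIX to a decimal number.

CXCIX: C=100, XC=90, IX=9
100 + 90 + 9 = 199

199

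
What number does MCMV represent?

MCMV: M=1000, CM=900, V=5
1000 + 900 + 5 = 1905

1905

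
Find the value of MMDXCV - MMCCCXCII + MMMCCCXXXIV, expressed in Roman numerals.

MMDXCV = 2595, MMCCCXCII = 2392, MMMCCCXXXIV = 3334
2595 - 2392 = 203
203 + 3334 = 3537

MMMDXXXVII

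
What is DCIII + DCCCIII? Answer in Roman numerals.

DCIII = 603
DCCCIII = 803
603 + 803 = 1406

MCDVI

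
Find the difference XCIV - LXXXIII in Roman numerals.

XCIV = 94
LXXXIII = 83
94 - 83 = 11

XI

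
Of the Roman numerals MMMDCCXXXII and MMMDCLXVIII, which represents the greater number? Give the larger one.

MMMDCCXXXII = 3732
MMMDCLXVIII = 3668
3732 is larger

MMMDCCXXXII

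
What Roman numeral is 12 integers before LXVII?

LXVII = 67
67 - 12 = 55

LV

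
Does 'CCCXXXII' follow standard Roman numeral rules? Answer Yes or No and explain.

'CCCXXXII': Check the rules: uses only the symbols I, V, X, L, C, D, M; no symbol is repeated more than three times in a row; V, L and D each appear at most once; no smaller symbol precedes a larger one (values never increase from left to right). Value: C (100) + C (100) + C (100) + X (10) + X (10) + X (10) + I (1) + I (1) = 332. So it is a valid standard Roman numeral.

Yes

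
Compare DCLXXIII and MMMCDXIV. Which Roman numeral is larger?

DCLXXIII = 673
MMMCDXIV = 3414
3414 is larger

MMMCDXIV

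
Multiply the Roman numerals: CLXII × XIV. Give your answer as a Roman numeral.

CLXII = 162
XIV = 14
162 × 14 = 2268

MMCCLXVIII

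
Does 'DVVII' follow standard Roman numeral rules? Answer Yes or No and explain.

'DVVII': V should not appear more than once

No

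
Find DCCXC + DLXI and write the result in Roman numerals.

DCCXC = 790
DLXI = 561
790 + 561 = 1351

MCCCLI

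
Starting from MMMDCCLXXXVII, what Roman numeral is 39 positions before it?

MMMDCCLXXXVII = 3787
3787 - 39 = 3748

MMMDCCXLVIII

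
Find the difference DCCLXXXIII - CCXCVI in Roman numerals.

DCCLXXXIII = 783
CCXCVI = 296
783 - 296 = 487

CDLXXXVII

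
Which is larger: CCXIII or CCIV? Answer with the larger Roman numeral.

CCXIII = 213
CCIV = 204
213 is larger

CCXIII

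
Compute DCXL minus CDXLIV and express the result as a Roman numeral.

DCXL = 640
CDXLIV = 444
640 - 444 = 196

CXCVI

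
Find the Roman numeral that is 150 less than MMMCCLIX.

MMMCCLIX = 3259
3259 - 150 = 3109

MMMCIX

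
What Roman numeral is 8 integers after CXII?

CXII = 112
112 + 8 = 120

CXX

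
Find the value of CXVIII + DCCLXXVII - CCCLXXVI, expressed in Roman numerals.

CXVIII = 118, DCCLXXVII = 777, CCCLXXVI = 376
118 + 777 = 895
895 - 376 = 519

DXIX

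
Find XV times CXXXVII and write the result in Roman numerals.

XV = 15
CXXXVII = 137
15 × 137 = 2055

MMLV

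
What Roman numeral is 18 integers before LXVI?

LXVI = 66
66 - 18 = 48

XLVIII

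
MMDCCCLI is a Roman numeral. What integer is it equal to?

MMDCCCLI: M=1000, M=1000, D=500, C=100, C=100, C=100, L=50, I=1
1000 + 1000 + 500 + 100 + 100 + 100 + 50 + 1 = 2851

2851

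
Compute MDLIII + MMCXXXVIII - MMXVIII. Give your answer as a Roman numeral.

MDLIII = 1553, MMCXXXVIII = 2138, MMXVIII = 2018
1553 + 2138 = 3691
3691 - 2018 = 1673

MDCLXXIII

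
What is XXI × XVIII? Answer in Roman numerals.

XXI = 21
XVIII = 18
21 × 18 = 378

CCCLXXVIII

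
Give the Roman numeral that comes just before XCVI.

XCVI = 96; previous is 95

XCV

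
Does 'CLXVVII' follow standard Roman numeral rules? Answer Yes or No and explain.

'CLXVVII': V should not appear more than once

No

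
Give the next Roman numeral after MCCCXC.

MCCCXC = 1390; next is 1391

MCCCXCI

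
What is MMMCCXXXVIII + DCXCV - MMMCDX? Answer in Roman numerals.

MMMCCXXXVIII = 3238, DCXCV = 695, MMMCDX = 3410
3238 + 695 = 3933
3933 - 3410 = 523

DXXIII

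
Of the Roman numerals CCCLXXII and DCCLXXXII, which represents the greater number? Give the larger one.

CCCLXXII = 372
DCCLXXXII = 782
782 is larger

DCCLXXXII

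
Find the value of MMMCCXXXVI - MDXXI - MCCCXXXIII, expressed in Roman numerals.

MMMCCXXXVI = 3236, MDXXI = 1521, MCCCXXXIII = 1333
3236 - 1521 = 1715
1715 - 1333 = 382

CCCLXXXII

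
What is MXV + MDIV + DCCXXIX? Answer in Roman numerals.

MXV = 1015, MDIV = 1504, DCCXXIX = 729
1015 + 1504 = 2519
2519 + 729 = 3248

MMMCCXLVIII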